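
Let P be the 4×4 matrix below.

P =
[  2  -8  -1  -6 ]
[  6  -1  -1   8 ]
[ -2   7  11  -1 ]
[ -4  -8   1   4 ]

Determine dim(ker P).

0

Row reduce to echelon form.
R2 ← R2 − (3)·R1: [0, 23, 2, 26]
R3 ← R3 + R1: [0, -1, 10, -7]
R4 ← R4 + (2)·R1: [0, -24, -1, -8]
R3 ← R3 + (1/23)·R2: [0, 0, 232/23, -135/23]
R4 ← R4 + (24/23)·R2: [0, 0, 25/23, 440/23]
R4 ← R4 − (25/232)·R3: [0, 0, 0, 4585/232]
4 nonzero rows, so rank(P) = 4.
P has 4 columns; by rank–nullity, nullity = 4 − 4 = 0.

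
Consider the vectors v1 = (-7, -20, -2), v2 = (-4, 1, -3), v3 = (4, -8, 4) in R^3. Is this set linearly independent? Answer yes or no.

Form the matrix with these vectors as rows and row reduce.
R2 ← R2 − (4/7)·R1: [0, 87/7, -13/7]
R3 ← R3 + (4/7)·R1: [0, -136/7, 20/7]
R3 ← R3 + (136/87)·R2: [0, 0, -4/87]
3 nonzero rows, so the 3 vectors span a space of dimension 3.
Since 3 = 3, the vectors are linearly independent.

yes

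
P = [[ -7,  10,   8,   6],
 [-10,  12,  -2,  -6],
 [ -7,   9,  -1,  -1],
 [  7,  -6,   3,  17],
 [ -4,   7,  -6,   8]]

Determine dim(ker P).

Row reduce to echelon form.
R2 ← R2 − (10/7)·R1: [0, -16/7, -94/7, -102/7]
R3 ← R3 − R1: [0, -1, -9, -7]
R4 ← R4 + R1: [0, 4, 11, 23]
R5 ← R5 − (4/7)·R1: [0, 9/7, -74/7, 32/7]
R3 ← R3 − (7/16)·R2: [0, 0, -25/8, -5/8]
R4 ← R4 + (7/4)·R2: [0, 0, -25/2, -5/2]
R5 ← R5 + (9/16)·R2: [0, 0, -145/8, -29/8]
R4 ← R4 − (4)·R3: [0, 0, 0, 0]
R5 ← R5 − (29/5)·R3: [0, 0, 0, 0]
3 nonzero rows, so rank(P) = 3.
P has 4 columns; by rank–nullity, nullity = 4 − 3 = 1.

1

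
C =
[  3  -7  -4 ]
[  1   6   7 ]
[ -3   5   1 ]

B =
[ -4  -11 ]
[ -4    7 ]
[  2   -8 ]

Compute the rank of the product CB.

2

First compute CB:
[[  8, -50],
 [-14, -25],
 [ -6,  60]]
Now row reduce the product.
R2 ← R2 + (7/4)·R1: [0, -225/2]
R3 ← R3 + (3/4)·R1: [0, 45/2]
R3 ← R3 + (1/5)·R2: [0, 0]
2 nonzero rows, so rank(CB) = 2.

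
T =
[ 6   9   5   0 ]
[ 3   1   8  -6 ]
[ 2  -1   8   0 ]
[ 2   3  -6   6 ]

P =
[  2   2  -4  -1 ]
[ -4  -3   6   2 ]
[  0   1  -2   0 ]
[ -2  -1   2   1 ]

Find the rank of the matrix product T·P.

First compute TP:
[[-24, -10,  20,  12],
 [ 14,  17, -34,  -7],
 [  8,  15, -30,  -4],
 [-20, -17,  34,  10]]
Now row reduce the product.
R2 ← R2 + (7/12)·R1: [0, 67/6, -67/3, 0]
R3 ← R3 + (1/3)·R1: [0, 35/3, -70/3, 0]
R4 ← R4 − (5/6)·R1: [0, -26/3, 52/3, 0]
R3 ← R3 − (70/67)·R2: [0, 0, 0, 0]
R4 ← R4 + (52/67)·R2: [0, 0, 0, 0]
2 nonzero rows, so rank(TP) = 2.

2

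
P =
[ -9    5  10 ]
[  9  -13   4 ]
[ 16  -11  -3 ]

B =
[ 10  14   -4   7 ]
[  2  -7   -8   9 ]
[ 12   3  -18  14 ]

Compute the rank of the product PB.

3

First compute PB:
[[ 40, -131, -184, 122],
 [112, 229,  -4,   2],
 [102, 292,  78, -29]]
Now row reduce the product.
R2 ← R2 − (14/5)·R1: [0, 2979/5, 2556/5, -1698/5]
R3 ← R3 − (51/20)·R1: [0, 12521/20, 2736/5, -3401/10]
R3 ← R3 − (12521/11916)·R2: [0, 0, 3325/331, 16625/993]
3 nonzero rows, so rank(PB) = 3.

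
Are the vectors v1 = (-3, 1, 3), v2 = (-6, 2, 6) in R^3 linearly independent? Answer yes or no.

no

Form the matrix with these vectors as rows and row reduce.
R2 ← R2 − (2)·R1: [0, 0, 0]
1 nonzero row, so the 2 vectors span a space of dimension 1.
Since 1 < 2, the vectors are linearly dependent.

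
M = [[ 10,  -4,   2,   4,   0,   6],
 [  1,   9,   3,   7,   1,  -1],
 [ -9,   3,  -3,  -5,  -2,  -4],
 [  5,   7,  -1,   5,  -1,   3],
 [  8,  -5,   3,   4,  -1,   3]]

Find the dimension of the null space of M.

Row reduce to echelon form.
R2 ← R2 − (1/10)·R1: [0, 47/5, 14/5, 33/5, 1, -8/5]
R3 ← R3 + (9/10)·R1: [0, -3/5, -6/5, -7/5, -2, 7/5]
R4 ← R4 − (1/2)·R1: [0, 9, -2, 3, -1, 0]
R5 ← R5 − (4/5)·R1: [0, -9/5, 7/5, 4/5, -1, -9/5]
R3 ← R3 + (3/47)·R2: [0, 0, -48/47, -46/47, -91/47, 61/47]
R4 ← R4 − (45/47)·R2: [0, 0, -220/47, -156/47, -92/47, 72/47]
R5 ← R5 + (9/47)·R2: [0, 0, 91/47, 97/47, -38/47, -99/47]
R4 ← R4 − (55/12)·R3: [0, 0, 0, 7/6, 83/12, -53/12]
R5 ← R5 + (91/48)·R3: [0, 0, 0, 5/24, -215/48, 17/48]
R5 ← R5 − (5/28)·R4: [0, 0, 0, 0, -40/7, 8/7]
5 nonzero rows, so rank(M) = 5.
M has 6 columns; by rank–nullity, nullity = 6 − 5 = 1.

1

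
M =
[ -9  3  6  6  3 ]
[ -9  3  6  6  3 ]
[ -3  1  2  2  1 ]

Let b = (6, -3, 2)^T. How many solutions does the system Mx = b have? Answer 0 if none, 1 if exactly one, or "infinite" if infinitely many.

0

Row reduce the augmented matrix [M | b].
R2 ← R2 − R1: [0, 0, 0, 0, 0, -9]
R3 ← R3 − (1/3)·R1: [0, 0, 0, 0, 0, 0]
The echelon form has 2 nonzero rows; the last pivot sits in the augmented column, so rank(M) = 1 but rank([M|b]) = 2.
Since the ranks differ, the system is inconsistent.
It has no solutions.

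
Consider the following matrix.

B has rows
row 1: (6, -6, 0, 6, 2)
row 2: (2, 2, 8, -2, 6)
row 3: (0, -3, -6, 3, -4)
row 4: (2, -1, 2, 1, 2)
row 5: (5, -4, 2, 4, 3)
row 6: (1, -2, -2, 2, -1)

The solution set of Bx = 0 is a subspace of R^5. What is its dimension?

3

Row reduce to echelon form.
R2 ← R2 − (1/3)·R1: [0, 4, 8, -4, 16/3]
R4 ← R4 − (1/3)·R1: [0, 1, 2, -1, 4/3]
R5 ← R5 − (5/6)·R1: [0, 1, 2, -1, 4/3]
R6 ← R6 − (1/6)·R1: [0, -1, -2, 1, -4/3]
R3 ← R3 + (3/4)·R2: [0, 0, 0, 0, 0]
R4 ← R4 − (1/4)·R2: [0, 0, 0, 0, 0]
R5 ← R5 − (1/4)·R2: [0, 0, 0, 0, 0]
R6 ← R6 + (1/4)·R2: [0, 0, 0, 0, 0]
2 nonzero rows, so rank(B) = 2.
B has 5 columns; by rank–nullity, nullity = 5 − 2 = 3.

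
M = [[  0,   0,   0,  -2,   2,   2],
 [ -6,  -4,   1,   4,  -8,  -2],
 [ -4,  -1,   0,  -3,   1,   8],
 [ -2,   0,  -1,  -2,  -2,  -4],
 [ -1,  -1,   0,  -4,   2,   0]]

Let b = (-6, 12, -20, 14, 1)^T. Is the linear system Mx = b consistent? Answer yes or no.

Row reduce the augmented matrix [M | b].
Swap R1 ↔ R2
R3 ← R3 − (2/3)·R1: [0, 5/3, -2/3, -17/3, 19/3, 28/3, -28]
R4 ← R4 − (1/3)·R1: [0, 4/3, -4/3, -10/3, 2/3, -10/3, 10]
R5 ← R5 − (1/6)·R1: [0, -1/3, -1/6, -14/3, 10/3, 1/3, -1]
Swap R2 ↔ R3
R4 ← R4 − (4/5)·R2: [0, 0, -4/5, 6/5, -22/5, -54/5, 162/5]
R5 ← R5 + (1/5)·R2: [0, 0, -3/10, -29/5, 23/5, 11/5, -33/5]
Swap R3 ↔ R4
R5 ← R5 − (3/8)·R3: [0, 0, 0, -25/4, 25/4, 25/4, -75/4]
R5 ← R5 − (25/8)·R4: [0, 0, 0, 0, 0, 0, 0]
The echelon form has 4 nonzero rows, and every pivot lies in the first 6 columns, so rank(M) = rank([M|b]) = 4.
The system is consistent.

yes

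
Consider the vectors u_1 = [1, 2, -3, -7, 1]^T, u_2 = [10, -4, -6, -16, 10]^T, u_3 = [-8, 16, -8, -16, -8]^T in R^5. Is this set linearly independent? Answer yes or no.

Form the matrix with these vectors as rows and row reduce.
R2 ← R2 − (10)·R1: [0, -24, 24, 54, 0]
R3 ← R3 + (8)·R1: [0, 32, -32, -72, 0]
R3 ← R3 + (4/3)·R2: [0, 0, 0, 0, 0]
2 nonzero rows, so the 3 vectors span a space of dimension 2.
Since 2 < 3, the vectors are linearly dependent.

no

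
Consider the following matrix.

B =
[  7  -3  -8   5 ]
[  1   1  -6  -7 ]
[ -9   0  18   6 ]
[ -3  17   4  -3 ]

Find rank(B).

Row reduce to echelon form.
R2 ← R2 − (1/7)·R1: [0, 10/7, -34/7, -54/7]
R3 ← R3 + (9/7)·R1: [0, -27/7, 54/7, 87/7]
R4 ← R4 + (3/7)·R1: [0, 110/7, 4/7, -6/7]
R3 ← R3 + (27/10)·R2: [0, 0, -27/5, -42/5]
R4 ← R4 − (11)·R2: [0, 0, 54, 84]
R4 ← R4 + (10)·R3: [0, 0, 0, 0]
Echelon form has 3 nonzero rows, so rank(B) = 3.

3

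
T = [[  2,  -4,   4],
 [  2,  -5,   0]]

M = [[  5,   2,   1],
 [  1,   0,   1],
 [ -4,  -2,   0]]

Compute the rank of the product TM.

2

First compute TM:
[[-10,  -4,  -2],
 [  5,   4,  -3]]
Now row reduce the product.
R2 ← R2 + (1/2)·R1: [0, 2, -4]
2 nonzero rows, so rank(TM) = 2.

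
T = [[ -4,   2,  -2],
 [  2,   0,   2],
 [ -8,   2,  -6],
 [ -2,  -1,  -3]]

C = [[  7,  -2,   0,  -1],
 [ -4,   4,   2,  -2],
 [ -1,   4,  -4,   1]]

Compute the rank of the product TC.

First compute TC:
[[-34,   8,  12,  -2],
 [ 12,   4,  -8,   0],
 [-58,   0,  28,  -2],
 [ -7, -12,  10,   1]]
Now row reduce the product.
R2 ← R2 + (6/17)·R1: [0, 116/17, -64/17, -12/17]
R3 ← R3 − (29/17)·R1: [0, -232/17, 128/17, 24/17]
R4 ← R4 − (7/34)·R1: [0, -232/17, 128/17, 24/17]
R3 ← R3 + (2)·R2: [0, 0, 0, 0]
R4 ← R4 + (2)·R2: [0, 0, 0, 0]
2 nonzero rows, so rank(TC) = 2.

2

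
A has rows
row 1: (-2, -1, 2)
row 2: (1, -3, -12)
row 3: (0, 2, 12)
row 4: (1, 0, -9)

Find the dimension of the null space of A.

Row reduce to echelon form.
R2 ← R2 + (1/2)·R1: [0, -7/2, -11]
R4 ← R4 + (1/2)·R1: [0, -1/2, -8]
R3 ← R3 + (4/7)·R2: [0, 0, 40/7]
R4 ← R4 − (1/7)·R2: [0, 0, -45/7]
R4 ← R4 + (9/8)·R3: [0, 0, 0]
3 nonzero rows, so rank(A) = 3.
A has 3 columns; by rank–nullity, nullity = 3 − 3 = 0.

0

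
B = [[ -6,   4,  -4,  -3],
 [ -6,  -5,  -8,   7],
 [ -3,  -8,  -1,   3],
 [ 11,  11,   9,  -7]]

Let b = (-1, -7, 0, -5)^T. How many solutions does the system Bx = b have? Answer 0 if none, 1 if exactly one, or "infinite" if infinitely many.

Row reduce the augmented matrix [B | b].
R2 ← R2 − R1: [0, -9, -4, 10, -6]
R3 ← R3 − (1/2)·R1: [0, -10, 1, 9/2, 1/2]
R4 ← R4 + (11/6)·R1: [0, 55/3, 5/3, -25/2, -41/6]
R3 ← R3 − (10/9)·R2: [0, 0, 49/9, -119/18, 43/6]
R4 ← R4 + (55/27)·R2: [0, 0, -175/27, 425/54, -343/18]
R4 ← R4 + (25/21)·R3: [0, 0, 0, 0, -221/21]
The echelon form has 4 nonzero rows; the last pivot sits in the augmented column, so rank(B) = 3 but rank([B|b]) = 4.
Since the ranks differ, the system is inconsistent.
It has no solutions.

0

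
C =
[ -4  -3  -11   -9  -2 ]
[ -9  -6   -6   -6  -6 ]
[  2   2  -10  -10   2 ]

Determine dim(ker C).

2

Row reduce to echelon form.
R2 ← R2 − (9/4)·R1: [0, 3/4, 75/4, 57/4, -3/2]
R3 ← R3 + (1/2)·R1: [0, 1/2, -31/2, -29/2, 1]
R3 ← R3 − (2/3)·R2: [0, 0, -28, -24, 2]
3 nonzero rows, so rank(C) = 3.
C has 5 columns; by rank–nullity, nullity = 5 − 3 = 2.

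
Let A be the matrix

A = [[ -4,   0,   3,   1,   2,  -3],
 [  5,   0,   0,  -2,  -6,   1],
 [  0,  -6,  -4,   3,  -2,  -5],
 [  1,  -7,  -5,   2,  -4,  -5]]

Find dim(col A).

Row reduce to echelon form.
R2 ← R2 + (5/4)·R1: [0, 0, 15/4, -3/4, -7/2, -11/4]
R4 ← R4 + (1/4)·R1: [0, -7, -17/4, 9/4, -7/2, -23/4]
Swap R2 ↔ R3
R4 ← R4 − (7/6)·R2: [0, 0, 5/12, -5/4, -7/6, 1/12]
R4 ← R4 − (1/9)·R3: [0, 0, 0, -7/6, -7/9, 7/18]
Echelon form has 4 nonzero rows, so rank(A) = 4.
The column space has dimension equal to the rank: 4.

4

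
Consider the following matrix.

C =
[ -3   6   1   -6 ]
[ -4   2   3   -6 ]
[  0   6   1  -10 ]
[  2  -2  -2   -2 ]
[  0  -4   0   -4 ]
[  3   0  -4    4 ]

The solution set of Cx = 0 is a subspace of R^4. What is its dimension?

Row reduce to echelon form.
R2 ← R2 − (4/3)·R1: [0, -6, 5/3, 2]
R4 ← R4 + (2/3)·R1: [0, 2, -4/3, -6]
R6 ← R6 + R1: [0, 6, -3, -2]
R3 ← R3 + R2: [0, 0, 8/3, -8]
R4 ← R4 + (1/3)·R2: [0, 0, -7/9, -16/3]
R5 ← R5 − (2/3)·R2: [0, 0, -10/9, -16/3]
R6 ← R6 + R2: [0, 0, -4/3, 0]
R4 ← R4 + (7/24)·R3: [0, 0, 0, -23/3]
R5 ← R5 + (5/12)·R3: [0, 0, 0, -26/3]
R6 ← R6 + (1/2)·R3: [0, 0, 0, -4]
R5 ← R5 − (26/23)·R4: [0, 0, 0, 0]
R6 ← R6 − (12/23)·R4: [0, 0, 0, 0]
4 nonzero rows, so rank(C) = 4.
C has 4 columns; by rank–nullity, nullity = 4 − 4 = 0.

0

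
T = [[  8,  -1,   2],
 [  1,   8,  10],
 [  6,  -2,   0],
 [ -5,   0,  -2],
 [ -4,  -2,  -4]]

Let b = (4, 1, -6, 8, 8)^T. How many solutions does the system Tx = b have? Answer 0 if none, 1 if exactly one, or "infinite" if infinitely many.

0

Row reduce the augmented matrix [T | b].
R2 ← R2 − (1/8)·R1: [0, 65/8, 39/4, 1/2]
R3 ← R3 − (3/4)·R1: [0, -5/4, -3/2, -9]
R4 ← R4 + (5/8)·R1: [0, -5/8, -3/4, 21/2]
R5 ← R5 + (1/2)·R1: [0, -5/2, -3, 10]
R3 ← R3 + (2/13)·R2: [0, 0, 0, -116/13]
R4 ← R4 + (1/13)·R2: [0, 0, 0, 137/13]
R5 ← R5 + (4/13)·R2: [0, 0, 0, 132/13]
R4 ← R4 + (137/116)·R3: [0, 0, 0, 0]
R5 ← R5 + (33/29)·R3: [0, 0, 0, 0]
The echelon form has 3 nonzero rows; the last pivot sits in the augmented column, so rank(T) = 2 but rank([T|b]) = 3.
Since the ranks differ, the system is inconsistent.
It has no solutions.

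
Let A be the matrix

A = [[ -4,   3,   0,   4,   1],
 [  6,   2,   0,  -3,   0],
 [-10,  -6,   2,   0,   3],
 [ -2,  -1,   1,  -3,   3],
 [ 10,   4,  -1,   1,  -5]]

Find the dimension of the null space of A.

0

Row reduce to echelon form.
R2 ← R2 + (3/2)·R1: [0, 13/2, 0, 3, 3/2]
R3 ← R3 − (5/2)·R1: [0, -27/2, 2, -10, 1/2]
R4 ← R4 − (1/2)·R1: [0, -5/2, 1, -5, 5/2]
R5 ← R5 + (5/2)·R1: [0, 23/2, -1, 11, -5/2]
R3 ← R3 + (27/13)·R2: [0, 0, 2, -49/13, 47/13]
R4 ← R4 + (5/13)·R2: [0, 0, 1, -50/13, 40/13]
R5 ← R5 − (23/13)·R2: [0, 0, -1, 74/13, -67/13]
R4 ← R4 − (1/2)·R3: [0, 0, 0, -51/26, 33/26]
R5 ← R5 + (1/2)·R3: [0, 0, 0, 99/26, -87/26]
R5 ← R5 + (33/17)·R4: [0, 0, 0, 0, -15/17]
5 nonzero rows, so rank(A) = 5.
A has 5 columns; by rank–nullity, nullity = 5 − 5 = 0.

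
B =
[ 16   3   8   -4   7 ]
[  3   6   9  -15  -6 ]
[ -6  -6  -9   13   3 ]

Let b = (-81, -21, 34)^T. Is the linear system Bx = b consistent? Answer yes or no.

yes

Row reduce the augmented matrix [B | b].
R2 ← R2 − (3/16)·R1: [0, 87/16, 15/2, -57/4, -117/16, -93/16]
R3 ← R3 + (3/8)·R1: [0, -39/8, -6, 23/2, 45/8, 29/8]
R3 ← R3 + (26/29)·R2: [0, 0, 21/29, -37/29, -27/29, -46/29]
The echelon form has 3 nonzero rows, and every pivot lies in the first 5 columns, so rank(B) = rank([B|b]) = 3.
The system is consistent.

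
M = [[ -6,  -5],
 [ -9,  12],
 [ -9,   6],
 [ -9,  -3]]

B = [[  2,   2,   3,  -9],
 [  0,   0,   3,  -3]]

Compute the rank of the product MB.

First compute MB:
[[-12, -12, -33,  69],
 [-18, -18,   9,  45],
 [-18, -18,  -9,  63],
 [-18, -18, -36,  90]]
Now row reduce the product.
R2 ← R2 − (3/2)·R1: [0, 0, 117/2, -117/2]
R3 ← R3 − (3/2)·R1: [0, 0, 81/2, -81/2]
R4 ← R4 − (3/2)·R1: [0, 0, 27/2, -27/2]
R3 ← R3 − (9/13)·R2: [0, 0, 0, 0]
R4 ← R4 − (3/13)·R2: [0, 0, 0, 0]
2 nonzero rows, so rank(MB) = 2.

2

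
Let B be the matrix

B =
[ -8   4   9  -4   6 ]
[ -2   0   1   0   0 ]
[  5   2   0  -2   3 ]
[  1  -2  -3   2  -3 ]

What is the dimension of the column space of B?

Row reduce to echelon form.
R2 ← R2 − (1/4)·R1: [0, -1, -5/4, 1, -3/2]
R3 ← R3 + (5/8)·R1: [0, 9/2, 45/8, -9/2, 27/4]
R4 ← R4 + (1/8)·R1: [0, -3/2, -15/8, 3/2, -9/4]
R3 ← R3 + (9/2)·R2: [0, 0, 0, 0, 0]
R4 ← R4 − (3/2)·R2: [0, 0, 0, 0, 0]
Echelon form has 2 nonzero rows, so rank(B) = 2.
The column space has dimension equal to the rank: 2.

2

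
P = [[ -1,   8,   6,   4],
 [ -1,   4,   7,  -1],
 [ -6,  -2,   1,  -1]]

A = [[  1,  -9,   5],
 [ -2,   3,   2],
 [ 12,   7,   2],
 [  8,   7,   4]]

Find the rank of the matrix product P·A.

3

First compute PA:
[[ 87, 103,  39],
 [ 67,  63,  13],
 [  2,  48, -36]]
Now row reduce the product.
R2 ← R2 − (67/87)·R1: [0, -1420/87, -494/29]
R3 ← R3 − (2/87)·R1: [0, 3970/87, -1070/29]
R3 ← R3 + (397/142)·R2: [0, 0, -6001/71]
3 nonzero rows, so rank(PA) = 3.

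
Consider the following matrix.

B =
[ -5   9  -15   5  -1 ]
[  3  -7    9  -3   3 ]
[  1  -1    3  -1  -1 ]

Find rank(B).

Row reduce to echelon form.
R2 ← R2 + (3/5)·R1: [0, -8/5, 0, 0, 12/5]
R3 ← R3 + (1/5)·R1: [0, 4/5, 0, 0, -6/5]
R3 ← R3 + (1/2)·R2: [0, 0, 0, 0, 0]
Echelon form has 2 nonzero rows, so rank(B) = 2.

2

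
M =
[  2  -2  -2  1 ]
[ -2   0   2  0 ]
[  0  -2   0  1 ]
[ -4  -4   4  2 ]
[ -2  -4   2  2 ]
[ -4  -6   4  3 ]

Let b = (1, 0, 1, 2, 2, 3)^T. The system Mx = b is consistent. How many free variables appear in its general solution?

Row reduce the augmented matrix [M | b].
R2 ← R2 + R1: [0, -2, 0, 1, 1]
R4 ← R4 + (2)·R1: [0, -8, 0, 4, 4]
R5 ← R5 + R1: [0, -6, 0, 3, 3]
R6 ← R6 + (2)·R1: [0, -10, 0, 5, 5]
R3 ← R3 − R2: [0, 0, 0, 0, 0]
R4 ← R4 − (4)·R2: [0, 0, 0, 0, 0]
R5 ← R5 − (3)·R2: [0, 0, 0, 0, 0]
R6 ← R6 − (5)·R2: [0, 0, 0, 0, 0]
The echelon form has 2 nonzero rows, and every pivot lies in the first 4 columns, so rank(M) = rank([M|b]) = 2.
The system is consistent.
Free variables = (unknowns) − (rank) = 4 − 2 = 2.

2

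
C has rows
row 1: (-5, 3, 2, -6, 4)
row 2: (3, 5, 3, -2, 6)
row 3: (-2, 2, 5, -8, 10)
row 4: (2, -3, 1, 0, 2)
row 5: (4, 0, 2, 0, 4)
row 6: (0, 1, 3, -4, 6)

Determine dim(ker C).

2

Row reduce to echelon form.
R2 ← R2 + (3/5)·R1: [0, 34/5, 21/5, -28/5, 42/5]
R3 ← R3 − (2/5)·R1: [0, 4/5, 21/5, -28/5, 42/5]
R4 ← R4 + (2/5)·R1: [0, -9/5, 9/5, -12/5, 18/5]
R5 ← R5 + (4/5)·R1: [0, 12/5, 18/5, -24/5, 36/5]
R3 ← R3 − (2/17)·R2: [0, 0, 63/17, -84/17, 126/17]
R4 ← R4 + (9/34)·R2: [0, 0, 99/34, -66/17, 99/17]
R5 ← R5 − (6/17)·R2: [0, 0, 36/17, -48/17, 72/17]
R6 ← R6 − (5/34)·R2: [0, 0, 81/34, -54/17, 81/17]
R4 ← R4 − (11/14)·R3: [0, 0, 0, 0, 0]
R5 ← R5 − (4/7)·R3: [0, 0, 0, 0, 0]
R6 ← R6 − (9/14)·R3: [0, 0, 0, 0, 0]
3 nonzero rows, so rank(C) = 3.
C has 5 columns; by rank–nullity, nullity = 5 − 3 = 2.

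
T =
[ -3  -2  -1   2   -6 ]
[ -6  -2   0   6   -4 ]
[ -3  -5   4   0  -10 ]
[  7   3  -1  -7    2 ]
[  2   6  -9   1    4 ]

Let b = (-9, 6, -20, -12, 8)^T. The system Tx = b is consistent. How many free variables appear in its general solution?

1

Row reduce the augmented matrix [T | b].
R2 ← R2 − (2)·R1: [0, 2, 2, 2, 8, 24]
R3 ← R3 − R1: [0, -3, 5, -2, -4, -11]
R4 ← R4 + (7/3)·R1: [0, -5/3, -10/3, -7/3, -12, -33]
R5 ← R5 + (2/3)·R1: [0, 14/3, -29/3, 7/3, 0, 2]
R3 ← R3 + (3/2)·R2: [0, 0, 8, 1, 8, 25]
R4 ← R4 + (5/6)·R2: [0, 0, -5/3, -2/3, -16/3, -13]
R5 ← R5 − (7/3)·R2: [0, 0, -43/3, -7/3, -56/3, -54]
R4 ← R4 + (5/24)·R3: [0, 0, 0, -11/24, -11/3, -187/24]
R5 ← R5 + (43/24)·R3: [0, 0, 0, -13/24, -13/3, -221/24]
R5 ← R5 − (13/11)·R4: [0, 0, 0, 0, 0, 0]
The echelon form has 4 nonzero rows, and every pivot lies in the first 5 columns, so rank(T) = rank([T|b]) = 4.
The system is consistent.
Free variables = (unknowns) − (rank) = 5 − 4 = 1.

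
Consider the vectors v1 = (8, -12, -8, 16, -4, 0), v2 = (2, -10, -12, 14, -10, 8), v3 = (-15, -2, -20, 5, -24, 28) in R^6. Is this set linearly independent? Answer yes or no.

Form the matrix with these vectors as rows and row reduce.
R2 ← R2 − (1/4)·R1: [0, -7, -10, 10, -9, 8]
R3 ← R3 + (15/8)·R1: [0, -49/2, -35, 35, -63/2, 28]
R3 ← R3 − (7/2)·R2: [0, 0, 0, 0, 0, 0]
2 nonzero rows, so the 3 vectors span a space of dimension 2.
Since 2 < 3, the vectors are linearly dependent.

no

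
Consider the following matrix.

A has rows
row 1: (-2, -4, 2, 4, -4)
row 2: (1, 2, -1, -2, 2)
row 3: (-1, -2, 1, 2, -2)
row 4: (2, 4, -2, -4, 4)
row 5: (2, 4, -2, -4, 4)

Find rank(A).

1

Row reduce to echelon form.
R2 ← R2 + (1/2)·R1: [0, 0, 0, 0, 0]
R3 ← R3 − (1/2)·R1: [0, 0, 0, 0, 0]
R4 ← R4 + R1: [0, 0, 0, 0, 0]
R5 ← R5 + R1: [0, 0, 0, 0, 0]
Echelon form has 1 nonzero row, so rank(A) = 1.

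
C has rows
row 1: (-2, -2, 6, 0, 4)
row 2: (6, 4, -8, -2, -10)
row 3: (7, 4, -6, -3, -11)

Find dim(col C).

Row reduce to echelon form.
R2 ← R2 + (3)·R1: [0, -2, 10, -2, 2]
R3 ← R3 + (7/2)·R1: [0, -3, 15, -3, 3]
R3 ← R3 − (3/2)·R2: [0, 0, 0, 0, 0]
Echelon form has 2 nonzero rows, so rank(C) = 2.
The column space has dimension equal to the rank: 2.

2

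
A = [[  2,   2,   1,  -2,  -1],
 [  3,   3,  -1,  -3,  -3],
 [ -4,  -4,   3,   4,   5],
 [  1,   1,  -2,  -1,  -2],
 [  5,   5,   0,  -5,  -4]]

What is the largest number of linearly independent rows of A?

2

Row reduce to echelon form.
R2 ← R2 − (3/2)·R1: [0, 0, -5/2, 0, -3/2]
R3 ← R3 + (2)·R1: [0, 0, 5, 0, 3]
R4 ← R4 − (1/2)·R1: [0, 0, -5/2, 0, -3/2]
R5 ← R5 − (5/2)·R1: [0, 0, -5/2, 0, -3/2]
R3 ← R3 + (2)·R2: [0, 0, 0, 0, 0]
R4 ← R4 − R2: [0, 0, 0, 0, 0]
R5 ← R5 − R2: [0, 0, 0, 0, 0]
Echelon form has 2 nonzero rows, so rank(A) = 2.
The rank gives the maximum number of linearly independent rows: 2.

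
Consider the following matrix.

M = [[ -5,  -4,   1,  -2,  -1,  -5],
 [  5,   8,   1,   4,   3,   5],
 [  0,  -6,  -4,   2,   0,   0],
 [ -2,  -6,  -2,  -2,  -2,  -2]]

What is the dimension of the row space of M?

Row reduce to echelon form.
R2 ← R2 + R1: [0, 4, 2, 2, 2, 0]
R4 ← R4 − (2/5)·R1: [0, -22/5, -12/5, -6/5, -8/5, 0]
R3 ← R3 + (3/2)·R2: [0, 0, -1, 5, 3, 0]
R4 ← R4 + (11/10)·R2: [0, 0, -1/5, 1, 3/5, 0]
R4 ← R4 − (1/5)·R3: [0, 0, 0, 0, 0, 0]
Echelon form has 3 nonzero rows, so rank(M) = 3.
The row space has dimension equal to the rank: 3.

3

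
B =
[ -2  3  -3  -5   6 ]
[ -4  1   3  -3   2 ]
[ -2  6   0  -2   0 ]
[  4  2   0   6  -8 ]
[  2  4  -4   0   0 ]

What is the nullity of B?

2

Row reduce to echelon form.
R2 ← R2 − (2)·R1: [0, -5, 9, 7, -10]
R3 ← R3 − R1: [0, 3, 3, 3, -6]
R4 ← R4 + (2)·R1: [0, 8, -6, -4, 4]
R5 ← R5 + R1: [0, 7, -7, -5, 6]
R3 ← R3 + (3/5)·R2: [0, 0, 42/5, 36/5, -12]
R4 ← R4 + (8/5)·R2: [0, 0, 42/5, 36/5, -12]
R5 ← R5 + (7/5)·R2: [0, 0, 28/5, 24/5, -8]
R4 ← R4 − R3: [0, 0, 0, 0, 0]
R5 ← R5 − (2/3)·R3: [0, 0, 0, 0, 0]
3 nonzero rows, so rank(B) = 3.
B has 5 columns; by rank–nullity, nullity = 5 − 3 = 2.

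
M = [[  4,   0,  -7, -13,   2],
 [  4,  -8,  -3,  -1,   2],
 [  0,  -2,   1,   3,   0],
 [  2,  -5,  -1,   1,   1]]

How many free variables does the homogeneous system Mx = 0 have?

3

Row reduce to echelon form.
R2 ← R2 − R1: [0, -8, 4, 12, 0]
R4 ← R4 − (1/2)·R1: [0, -5, 5/2, 15/2, 0]
R3 ← R3 − (1/4)·R2: [0, 0, 0, 0, 0]
R4 ← R4 − (5/8)·R2: [0, 0, 0, 0, 0]
2 nonzero rows, so rank(M) = 2.
M has 5 columns; by rank–nullity, nullity = 5 − 2 = 3.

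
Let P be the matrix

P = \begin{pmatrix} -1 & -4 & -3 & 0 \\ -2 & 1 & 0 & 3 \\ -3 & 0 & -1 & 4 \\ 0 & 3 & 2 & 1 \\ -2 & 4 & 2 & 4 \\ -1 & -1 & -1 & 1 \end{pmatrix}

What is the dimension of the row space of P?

Row reduce to echelon form.
R2 ← R2 − (2)·R1: [0, 9, 6, 3]
R3 ← R3 − (3)·R1: [0, 12, 8, 4]
R5 ← R5 − (2)·R1: [0, 12, 8, 4]
R6 ← R6 − R1: [0, 3, 2, 1]
R3 ← R3 − (4/3)·R2: [0, 0, 0, 0]
R4 ← R4 − (1/3)·R2: [0, 0, 0, 0]
R5 ← R5 − (4/3)·R2: [0, 0, 0, 0]
R6 ← R6 − (1/3)·R2: [0, 0, 0, 0]
Echelon form has 2 nonzero rows, so rank(P) = 2.
The row space has dimension equal to the rank: 2.

2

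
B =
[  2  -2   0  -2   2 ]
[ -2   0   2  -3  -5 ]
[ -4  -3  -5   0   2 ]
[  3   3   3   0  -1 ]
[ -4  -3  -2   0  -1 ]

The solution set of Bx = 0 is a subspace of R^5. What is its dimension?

Row reduce to echelon form.
R2 ← R2 + R1: [0, -2, 2, -5, -3]
R3 ← R3 + (2)·R1: [0, -7, -5, -4, 6]
R4 ← R4 − (3/2)·R1: [0, 6, 3, 3, -4]
R5 ← R5 + (2)·R1: [0, -7, -2, -4, 3]
R3 ← R3 − (7/2)·R2: [0, 0, -12, 27/2, 33/2]
R4 ← R4 + (3)·R2: [0, 0, 9, -12, -13]
R5 ← R5 − (7/2)·R2: [0, 0, -9, 27/2, 27/2]
R4 ← R4 + (3/4)·R3: [0, 0, 0, -15/8, -5/8]
R5 ← R5 − (3/4)·R3: [0, 0, 0, 27/8, 9/8]
R5 ← R5 + (9/5)·R4: [0, 0, 0, 0, 0]
4 nonzero rows, so rank(B) = 4.
B has 5 columns; by rank–nullity, nullity = 5 − 4 = 1.

1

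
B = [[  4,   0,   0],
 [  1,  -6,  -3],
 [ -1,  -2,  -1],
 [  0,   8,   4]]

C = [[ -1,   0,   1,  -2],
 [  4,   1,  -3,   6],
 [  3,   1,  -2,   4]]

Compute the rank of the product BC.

First compute BC:
[[ -4,   0,   4,  -8],
 [-34,  -9,  25, -50],
 [-10,  -3,   7, -14],
 [ 44,  12, -32,  64]]
Now row reduce the product.
R2 ← R2 − (17/2)·R1: [0, -9, -9, 18]
R3 ← R3 − (5/2)·R1: [0, -3, -3, 6]
R4 ← R4 + (11)·R1: [0, 12, 12, -24]
R3 ← R3 − (1/3)·R2: [0, 0, 0, 0]
R4 ← R4 + (4/3)·R2: [0, 0, 0, 0]
2 nonzero rows, so rank(BC) = 2.

2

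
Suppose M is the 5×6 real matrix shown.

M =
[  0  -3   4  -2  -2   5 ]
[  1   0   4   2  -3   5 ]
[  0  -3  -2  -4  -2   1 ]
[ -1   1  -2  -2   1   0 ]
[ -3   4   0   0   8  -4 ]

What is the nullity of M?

Row reduce to echelon form.
Swap R1 ↔ R2
R4 ← R4 + R1: [0, 1, 2, 0, -2, 5]
R5 ← R5 + (3)·R1: [0, 4, 12, 6, -1, 11]
R3 ← R3 − R2: [0, 0, -6, -2, 0, -4]
R4 ← R4 + (1/3)·R2: [0, 0, 10/3, -2/3, -8/3, 20/3]
R5 ← R5 + (4/3)·R2: [0, 0, 52/3, 10/3, -11/3, 53/3]
R4 ← R4 + (5/9)·R3: [0, 0, 0, -16/9, -8/3, 40/9]
R5 ← R5 + (26/9)·R3: [0, 0, 0, -22/9, -11/3, 55/9]
R5 ← R5 − (11/8)·R4: [0, 0, 0, 0, 0, 0]
4 nonzero rows, so rank(M) = 4.
M has 6 columns; by rank–nullity, nullity = 6 − 4 = 2.

2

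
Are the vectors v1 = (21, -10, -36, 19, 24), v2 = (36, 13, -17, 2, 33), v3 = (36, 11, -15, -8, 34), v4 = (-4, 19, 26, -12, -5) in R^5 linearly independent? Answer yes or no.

yes

Form the matrix with these vectors as rows and row reduce.
R2 ← R2 − (12/7)·R1: [0, 211/7, 313/7, -214/7, -57/7]
R3 ← R3 − (12/7)·R1: [0, 197/7, 327/7, -284/7, -50/7]
R4 ← R4 + (4/21)·R1: [0, 359/21, 134/7, -176/21, -3/7]
R3 ← R3 − (197/211)·R2: [0, 0, 1048/211, -2538/211, 97/211]
R4 ← R4 − (359/633)·R2: [0, 0, -3935/633, 1890/211, 884/211]
R4 ← R4 + (3935/3144)·R3: [0, 0, 0, -3195/524, 14981/3144]
4 nonzero rows, so the 4 vectors span a space of dimension 4.
Since 4 = 4, the vectors are linearly independent.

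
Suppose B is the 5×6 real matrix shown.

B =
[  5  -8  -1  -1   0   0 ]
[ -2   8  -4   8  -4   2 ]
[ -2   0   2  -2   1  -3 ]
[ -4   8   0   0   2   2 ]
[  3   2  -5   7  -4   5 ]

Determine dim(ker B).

Row reduce to echelon form.
R2 ← R2 + (2/5)·R1: [0, 24/5, -22/5, 38/5, -4, 2]
R3 ← R3 + (2/5)·R1: [0, -16/5, 8/5, -12/5, 1, -3]
R4 ← R4 + (4/5)·R1: [0, 8/5, -4/5, -4/5, 2, 2]
R5 ← R5 − (3/5)·R1: [0, 34/5, -22/5, 38/5, -4, 5]
R3 ← R3 + (2/3)·R2: [0, 0, -4/3, 8/3, -5/3, -5/3]
R4 ← R4 − (1/3)·R2: [0, 0, 2/3, -10/3, 10/3, 4/3]
R5 ← R5 − (17/12)·R2: [0, 0, 11/6, -19/6, 5/3, 13/6]
R4 ← R4 + (1/2)·R3: [0, 0, 0, -2, 5/2, 1/2]
R5 ← R5 + (11/8)·R3: [0, 0, 0, 1/2, -5/8, -1/8]
R5 ← R5 + (1/4)·R4: [0, 0, 0, 0, 0, 0]
4 nonzero rows, so rank(B) = 4.
B has 6 columns; by rank–nullity, nullity = 6 − 4 = 2.

2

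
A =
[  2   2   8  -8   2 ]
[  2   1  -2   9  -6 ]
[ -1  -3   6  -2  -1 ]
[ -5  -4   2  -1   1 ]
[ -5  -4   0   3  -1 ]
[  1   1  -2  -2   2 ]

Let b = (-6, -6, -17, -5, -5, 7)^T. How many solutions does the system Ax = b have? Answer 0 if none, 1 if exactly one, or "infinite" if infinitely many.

infinite

Row reduce the augmented matrix [A | b].
R2 ← R2 − R1: [0, -1, -10, 17, -8, 0]
R3 ← R3 + (1/2)·R1: [0, -2, 10, -6, 0, -20]
R4 ← R4 + (5/2)·R1: [0, 1, 22, -21, 6, -20]
R5 ← R5 + (5/2)·R1: [0, 1, 20, -17, 4, -20]
R6 ← R6 − (1/2)·R1: [0, 0, -6, 2, 1, 10]
R3 ← R3 − (2)·R2: [0, 0, 30, -40, 16, -20]
R4 ← R4 + R2: [0, 0, 12, -4, -2, -20]
R5 ← R5 + R2: [0, 0, 10, 0, -4, -20]
R4 ← R4 − (2/5)·R3: [0, 0, 0, 12, -42/5, -12]
R5 ← R5 − (1/3)·R3: [0, 0, 0, 40/3, -28/3, -40/3]
R6 ← R6 + (1/5)·R3: [0, 0, 0, -6, 21/5, 6]
R5 ← R5 − (10/9)·R4: [0, 0, 0, 0, 0, 0]
R6 ← R6 + (1/2)·R4: [0, 0, 0, 0, 0, 0]
The echelon form has 4 nonzero rows, and every pivot lies in the first 5 columns, so rank(A) = rank([A|b]) = 4.
The system is consistent.
rank = 4 < 5 unknowns, so there are infinitely many solutions.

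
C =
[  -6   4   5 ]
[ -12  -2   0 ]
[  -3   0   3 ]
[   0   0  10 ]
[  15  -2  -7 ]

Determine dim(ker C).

Row reduce to echelon form.
R2 ← R2 − (2)·R1: [0, -10, -10]
R3 ← R3 − (1/2)·R1: [0, -2, 1/2]
R5 ← R5 + (5/2)·R1: [0, 8, 11/2]
R3 ← R3 − (1/5)·R2: [0, 0, 5/2]
R5 ← R5 + (4/5)·R2: [0, 0, -5/2]
R4 ← R4 − (4)·R3: [0, 0, 0]
R5 ← R5 + R3: [0, 0, 0]
3 nonzero rows, so rank(C) = 3.
C has 3 columns; by rank–nullity, nullity = 3 − 3 = 0.

0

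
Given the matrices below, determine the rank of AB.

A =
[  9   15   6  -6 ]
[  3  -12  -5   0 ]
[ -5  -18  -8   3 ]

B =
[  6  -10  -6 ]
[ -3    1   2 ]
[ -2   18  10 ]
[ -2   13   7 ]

First compute AB:
[[  9, -45,  -6],
 [ 64, -132, -92],
 [ 34, -73, -65]]
Now row reduce the product.
R2 ← R2 − (64/9)·R1: [0, 188, -148/3]
R3 ← R3 − (34/9)·R1: [0, 97, -127/3]
R3 ← R3 − (97/188)·R2: [0, 0, -2380/141]
3 nonzero rows, so rank(AB) = 3.

3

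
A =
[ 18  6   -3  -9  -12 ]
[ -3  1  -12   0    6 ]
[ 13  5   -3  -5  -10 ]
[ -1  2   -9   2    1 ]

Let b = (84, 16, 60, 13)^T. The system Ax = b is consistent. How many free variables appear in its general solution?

Row reduce the augmented matrix [A | b].
R2 ← R2 + (1/6)·R1: [0, 2, -25/2, -3/2, 4, 30]
R3 ← R3 − (13/18)·R1: [0, 2/3, -5/6, 3/2, -4/3, -2/3]
R4 ← R4 + (1/18)·R1: [0, 7/3, -55/6, 3/2, 1/3, 53/3]
R3 ← R3 − (1/3)·R2: [0, 0, 10/3, 2, -8/3, -32/3]
R4 ← R4 − (7/6)·R2: [0, 0, 65/12, 13/4, -13/3, -52/3]
R4 ← R4 − (13/8)·R3: [0, 0, 0, 0, 0, 0]
The echelon form has 3 nonzero rows, and every pivot lies in the first 5 columns, so rank(A) = rank([A|b]) = 3.
The system is consistent.
Free variables = (unknowns) − (rank) = 5 − 3 = 2.

2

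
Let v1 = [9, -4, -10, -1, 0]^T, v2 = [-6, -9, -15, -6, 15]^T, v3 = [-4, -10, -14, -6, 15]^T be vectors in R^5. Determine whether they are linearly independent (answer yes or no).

yes

Form the matrix with these vectors as rows and row reduce.
R2 ← R2 + (2/3)·R1: [0, -35/3, -65/3, -20/3, 15]
R3 ← R3 + (4/9)·R1: [0, -106/9, -166/9, -58/9, 15]
R3 ← R3 − (106/105)·R2: [0, 0, 24/7, 2/7, -1/7]
3 nonzero rows, so the 3 vectors span a space of dimension 3.
Since 3 = 3, the vectors are linearly independent.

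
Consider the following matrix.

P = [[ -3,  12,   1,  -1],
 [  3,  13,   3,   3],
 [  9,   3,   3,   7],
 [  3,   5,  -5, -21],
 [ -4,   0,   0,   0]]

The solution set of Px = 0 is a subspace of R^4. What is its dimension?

0

Row reduce to echelon form.
R2 ← R2 + R1: [0, 25, 4, 2]
R3 ← R3 + (3)·R1: [0, 39, 6, 4]
R4 ← R4 + R1: [0, 17, -4, -22]
R5 ← R5 − (4/3)·R1: [0, -16, -4/3, 4/3]
R3 ← R3 − (39/25)·R2: [0, 0, -6/25, 22/25]
R4 ← R4 − (17/25)·R2: [0, 0, -168/25, -584/25]
R5 ← R5 + (16/25)·R2: [0, 0, 92/75, 196/75]
R4 ← R4 − (28)·R3: [0, 0, 0, -48]
R5 ← R5 + (46/9)·R3: [0, 0, 0, 64/9]
R5 ← R5 + (4/27)·R4: [0, 0, 0, 0]
4 nonzero rows, so rank(P) = 4.
P has 4 columns; by rank–nullity, nullity = 4 − 4 = 0.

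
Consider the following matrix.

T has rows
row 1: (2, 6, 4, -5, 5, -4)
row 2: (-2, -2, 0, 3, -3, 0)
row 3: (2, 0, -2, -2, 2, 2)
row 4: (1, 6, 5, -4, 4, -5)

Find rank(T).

2

Row reduce to echelon form.
R2 ← R2 + R1: [0, 4, 4, -2, 2, -4]
R3 ← R3 − R1: [0, -6, -6, 3, -3, 6]
R4 ← R4 − (1/2)·R1: [0, 3, 3, -3/2, 3/2, -3]
R3 ← R3 + (3/2)·R2: [0, 0, 0, 0, 0, 0]
R4 ← R4 − (3/4)·R2: [0, 0, 0, 0, 0, 0]
Echelon form has 2 nonzero rows, so rank(T) = 2.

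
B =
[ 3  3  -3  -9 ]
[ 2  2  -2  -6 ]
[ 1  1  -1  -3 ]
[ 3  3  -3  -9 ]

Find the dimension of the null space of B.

3

Row reduce to echelon form.
R2 ← R2 − (2/3)·R1: [0, 0, 0, 0]
R3 ← R3 − (1/3)·R1: [0, 0, 0, 0]
R4 ← R4 − R1: [0, 0, 0, 0]
1 nonzero row, so rank(B) = 1.
B has 4 columns; by rank–nullity, nullity = 4 − 1 = 3.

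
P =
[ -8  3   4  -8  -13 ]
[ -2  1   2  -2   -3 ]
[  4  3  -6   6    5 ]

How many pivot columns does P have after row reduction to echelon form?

Row reduce to echelon form.
R2 ← R2 − (1/4)·R1: [0, 1/4, 1, 0, 1/4]
R3 ← R3 + (1/2)·R1: [0, 9/2, -4, 2, -3/2]
R3 ← R3 − (18)·R2: [0, 0, -22, 2, -6]
Echelon form has 3 nonzero rows, so rank(P) = 3.
Each nonzero row contributes one pivot column: 3 pivot columns.

3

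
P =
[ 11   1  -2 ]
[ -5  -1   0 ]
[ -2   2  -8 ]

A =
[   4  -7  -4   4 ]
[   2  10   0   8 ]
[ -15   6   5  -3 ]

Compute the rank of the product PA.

3

First compute PA:
[[ 76, -79, -54,  58],
 [-22,  25,  20, -28],
 [116, -14, -32,  32]]
Now row reduce the product.
R2 ← R2 + (11/38)·R1: [0, 81/38, 83/19, -213/19]
R3 ← R3 − (29/19)·R1: [0, 2025/19, 958/19, -1074/19]
R3 ← R3 − (50)·R2: [0, 0, -168, 504]
3 nonzero rows, so rank(PA) = 3.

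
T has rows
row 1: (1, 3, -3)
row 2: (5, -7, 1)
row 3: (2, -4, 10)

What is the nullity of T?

Row reduce to echelon form.
R2 ← R2 − (5)·R1: [0, -22, 16]
R3 ← R3 − (2)·R1: [0, -10, 16]
R3 ← R3 − (5/11)·R2: [0, 0, 96/11]
3 nonzero rows, so rank(T) = 3.
T has 3 columns; by rank–nullity, nullity = 3 − 3 = 0.

0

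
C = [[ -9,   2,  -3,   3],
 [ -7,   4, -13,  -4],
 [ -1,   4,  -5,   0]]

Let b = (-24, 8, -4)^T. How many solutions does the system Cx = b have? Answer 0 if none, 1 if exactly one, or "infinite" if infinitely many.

infinite

Row reduce the augmented matrix [C | b].
R2 ← R2 − (7/9)·R1: [0, 22/9, -32/3, -19/3, 80/3]
R3 ← R3 − (1/9)·R1: [0, 34/9, -14/3, -1/3, -4/3]
R3 ← R3 − (17/11)·R2: [0, 0, 130/11, 104/11, -468/11]
The echelon form has 3 nonzero rows, and every pivot lies in the first 4 columns, so rank(C) = rank([C|b]) = 3.
The system is consistent.
rank = 3 < 4 unknowns, so there are infinitely many solutions.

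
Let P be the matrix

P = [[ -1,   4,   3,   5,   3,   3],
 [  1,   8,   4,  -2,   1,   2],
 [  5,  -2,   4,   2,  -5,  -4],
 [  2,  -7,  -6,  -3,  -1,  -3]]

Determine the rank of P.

Row reduce to echelon form.
R2 ← R2 + R1: [0, 12, 7, 3, 4, 5]
R3 ← R3 + (5)·R1: [0, 18, 19, 27, 10, 11]
R4 ← R4 + (2)·R1: [0, 1, 0, 7, 5, 3]
R3 ← R3 − (3/2)·R2: [0, 0, 17/2, 45/2, 4, 7/2]
R4 ← R4 − (1/12)·R2: [0, 0, -7/12, 27/4, 14/3, 31/12]
R4 ← R4 + (7/102)·R3: [0, 0, 0, 141/17, 84/17, 48/17]
Echelon form has 4 nonzero rows, so rank(P) = 4.

4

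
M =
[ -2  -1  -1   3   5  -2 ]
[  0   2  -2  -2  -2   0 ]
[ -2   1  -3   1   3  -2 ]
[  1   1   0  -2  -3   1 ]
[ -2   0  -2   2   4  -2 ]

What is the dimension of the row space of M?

2

Row reduce to echelon form.
R3 ← R3 − R1: [0, 2, -2, -2, -2, 0]
R4 ← R4 + (1/2)·R1: [0, 1/2, -1/2, -1/2, -1/2, 0]
R5 ← R5 − R1: [0, 1, -1, -1, -1, 0]
R3 ← R3 − R2: [0, 0, 0, 0, 0, 0]
R4 ← R4 − (1/4)·R2: [0, 0, 0, 0, 0, 0]
R5 ← R5 − (1/2)·R2: [0, 0, 0, 0, 0, 0]
Echelon form has 2 nonzero rows, so rank(M) = 2.
The row space has dimension equal to the rank: 2.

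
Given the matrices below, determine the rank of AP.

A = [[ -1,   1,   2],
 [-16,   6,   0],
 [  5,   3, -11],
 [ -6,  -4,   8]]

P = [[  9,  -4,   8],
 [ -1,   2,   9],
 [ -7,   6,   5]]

3

First compute AP:
[[-24,  18,  11],
 [-150,  76, -74],
 [119, -80,  12],
 [-106,  64, -44]]
Now row reduce the product.
R2 ← R2 − (25/4)·R1: [0, -73/2, -571/4]
R3 ← R3 + (119/24)·R1: [0, 37/4, 1597/24]
R4 ← R4 − (53/12)·R1: [0, -31/2, -1111/12]
R3 ← R3 + (37/146)·R2: [0, 0, 6650/219]
R4 ← R4 − (31/73)·R2: [0, 0, -7000/219]
R4 ← R4 + (20/19)·R3: [0, 0, 0]
3 nonzero rows, so rank(AP) = 3.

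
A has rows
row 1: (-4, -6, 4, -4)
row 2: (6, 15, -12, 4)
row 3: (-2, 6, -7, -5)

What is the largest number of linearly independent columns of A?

Row reduce to echelon form.
R2 ← R2 + (3/2)·R1: [0, 6, -6, -2]
R3 ← R3 − (1/2)·R1: [0, 9, -9, -3]
R3 ← R3 − (3/2)·R2: [0, 0, 0, 0]
Echelon form has 2 nonzero rows, so rank(A) = 2.
The rank gives the maximum number of linearly independent columns: 2.

2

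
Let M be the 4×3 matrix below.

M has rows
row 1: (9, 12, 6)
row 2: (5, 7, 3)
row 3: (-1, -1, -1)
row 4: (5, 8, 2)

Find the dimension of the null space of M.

Row reduce to echelon form.
R2 ← R2 − (5/9)·R1: [0, 1/3, -1/3]
R3 ← R3 + (1/9)·R1: [0, 1/3, -1/3]
R4 ← R4 − (5/9)·R1: [0, 4/3, -4/3]
R3 ← R3 − R2: [0, 0, 0]
R4 ← R4 − (4)·R2: [0, 0, 0]
2 nonzero rows, so rank(M) = 2.
M has 3 columns; by rank–nullity, nullity = 3 − 2 = 1.

1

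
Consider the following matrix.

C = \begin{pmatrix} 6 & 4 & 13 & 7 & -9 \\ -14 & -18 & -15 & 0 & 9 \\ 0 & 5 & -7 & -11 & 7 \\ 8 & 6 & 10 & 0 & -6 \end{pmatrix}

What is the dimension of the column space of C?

Row reduce to echelon form.
R2 ← R2 + (7/3)·R1: [0, -26/3, 46/3, 49/3, -12]
R4 ← R4 − (4/3)·R1: [0, 2/3, -22/3, -28/3, 6]
R3 ← R3 + (15/26)·R2: [0, 0, 24/13, -41/26, 1/13]
R4 ← R4 + (1/13)·R2: [0, 0, -80/13, -105/13, 66/13]
R4 ← R4 + (10/3)·R3: [0, 0, 0, -40/3, 16/3]
Echelon form has 4 nonzero rows, so rank(C) = 4.
The column space has dimension equal to the rank: 4.

4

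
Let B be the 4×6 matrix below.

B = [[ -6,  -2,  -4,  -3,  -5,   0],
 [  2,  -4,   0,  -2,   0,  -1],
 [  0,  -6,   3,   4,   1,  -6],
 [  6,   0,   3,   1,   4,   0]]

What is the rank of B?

Row reduce to echelon form.
R2 ← R2 + (1/3)·R1: [0, -14/3, -4/3, -3, -5/3, -1]
R4 ← R4 + R1: [0, -2, -1, -2, -1, 0]
R3 ← R3 − (9/7)·R2: [0, 0, 33/7, 55/7, 22/7, -33/7]
R4 ← R4 − (3/7)·R2: [0, 0, -3/7, -5/7, -2/7, 3/7]
R4 ← R4 + (1/11)·R3: [0, 0, 0, 0, 0, 0]
Echelon form has 3 nonzero rows, so rank(B) = 3.

3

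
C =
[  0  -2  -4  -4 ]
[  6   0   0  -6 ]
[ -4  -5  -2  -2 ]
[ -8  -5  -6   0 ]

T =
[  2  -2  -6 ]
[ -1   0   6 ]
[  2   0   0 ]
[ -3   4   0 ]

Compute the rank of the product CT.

3

First compute CT:
[[  6, -16, -12],
 [ 30, -36, -36],
 [ -1,   0,  -6],
 [-23,  16,  18]]
Now row reduce the product.
R2 ← R2 − (5)·R1: [0, 44, 24]
R3 ← R3 + (1/6)·R1: [0, -8/3, -8]
R4 ← R4 + (23/6)·R1: [0, -136/3, -28]
R3 ← R3 + (2/33)·R2: [0, 0, -72/11]
R4 ← R4 + (34/33)·R2: [0, 0, -36/11]
R4 ← R4 − (1/2)·R3: [0, 0, 0]
3 nonzero rows, so rank(CT) = 3.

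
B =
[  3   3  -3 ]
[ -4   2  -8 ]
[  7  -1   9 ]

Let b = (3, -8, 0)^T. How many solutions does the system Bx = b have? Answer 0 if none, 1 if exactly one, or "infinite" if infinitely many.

Row reduce the augmented matrix [B | b].
R2 ← R2 + (4/3)·R1: [0, 6, -12, -4]
R3 ← R3 − (7/3)·R1: [0, -8, 16, -7]
R3 ← R3 + (4/3)·R2: [0, 0, 0, -37/3]
The echelon form has 3 nonzero rows; the last pivot sits in the augmented column, so rank(B) = 2 but rank([B|b]) = 3.
Since the ranks differ, the system is inconsistent.
It has no solutions.

0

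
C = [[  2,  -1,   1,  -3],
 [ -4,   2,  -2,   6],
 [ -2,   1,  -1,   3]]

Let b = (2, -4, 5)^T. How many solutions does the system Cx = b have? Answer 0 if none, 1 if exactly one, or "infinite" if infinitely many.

0

Row reduce the augmented matrix [C | b].
R2 ← R2 + (2)·R1: [0, 0, 0, 0, 0]
R3 ← R3 + R1: [0, 0, 0, 0, 7]
Swap R2 ↔ R3
The echelon form has 2 nonzero rows; the last pivot sits in the augmented column, so rank(C) = 1 but rank([C|b]) = 2.
Since the ranks differ, the system is inconsistent.
It has no solutions.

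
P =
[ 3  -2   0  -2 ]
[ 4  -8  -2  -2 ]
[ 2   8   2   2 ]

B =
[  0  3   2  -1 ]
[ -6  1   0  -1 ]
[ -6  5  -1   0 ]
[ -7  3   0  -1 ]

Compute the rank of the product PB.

3

First compute PB:
[[ 26,   1,   6,   1],
 [ 74, -12,  10,   6],
 [-74,  30,   2, -12]]
Now row reduce the product.
R2 ← R2 − (37/13)·R1: [0, -193/13, -92/13, 41/13]
R3 ← R3 + (37/13)·R1: [0, 427/13, 248/13, -119/13]
R3 ← R3 + (427/193)·R2: [0, 0, 660/193, -420/193]
3 nonzero rows, so rank(PB) = 3.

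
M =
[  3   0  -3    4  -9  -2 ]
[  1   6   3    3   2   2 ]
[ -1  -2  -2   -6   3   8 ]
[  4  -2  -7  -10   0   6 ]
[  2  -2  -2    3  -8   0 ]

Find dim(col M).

5

Row reduce to echelon form.
R2 ← R2 − (1/3)·R1: [0, 6, 4, 5/3, 5, 8/3]
R3 ← R3 + (1/3)·R1: [0, -2, -3, -14/3, 0, 22/3]
R4 ← R4 − (4/3)·R1: [0, -2, -3, -46/3, 12, 26/3]
R5 ← R5 − (2/3)·R1: [0, -2, 0, 1/3, -2, 4/3]
R3 ← R3 + (1/3)·R2: [0, 0, -5/3, -37/9, 5/3, 74/9]
R4 ← R4 + (1/3)·R2: [0, 0, -5/3, -133/9, 41/3, 86/9]
R5 ← R5 + (1/3)·R2: [0, 0, 4/3, 8/9, -1/3, 20/9]
R4 ← R4 − R3: [0, 0, 0, -32/3, 12, 4/3]
R5 ← R5 + (4/5)·R3: [0, 0, 0, -12/5, 1, 44/5]
R5 ← R5 − (9/40)·R4: [0, 0, 0, 0, -17/10, 17/2]
Echelon form has 5 nonzero rows, so rank(M) = 5.
The column space has dimension equal to the rank: 5.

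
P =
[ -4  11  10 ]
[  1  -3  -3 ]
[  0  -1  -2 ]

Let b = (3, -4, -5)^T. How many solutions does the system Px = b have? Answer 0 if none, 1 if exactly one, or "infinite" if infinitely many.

Row reduce the augmented matrix [P | b].
R2 ← R2 + (1/4)·R1: [0, -1/4, -1/2, -13/4]
R3 ← R3 − (4)·R2: [0, 0, 0, 8]
The echelon form has 3 nonzero rows; the last pivot sits in the augmented column, so rank(P) = 2 but rank([P|b]) = 3.
Since the ranks differ, the system is inconsistent.
It has no solutions.

0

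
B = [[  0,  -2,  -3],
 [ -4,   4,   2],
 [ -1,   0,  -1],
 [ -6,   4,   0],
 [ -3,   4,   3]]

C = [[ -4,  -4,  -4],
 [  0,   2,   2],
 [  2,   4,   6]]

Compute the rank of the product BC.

2

First compute BC:
[[ -6, -16, -22],
 [ 20,  32,  36],
 [  2,   0,  -2],
 [ 24,  32,  32],
 [ 18,  32,  38]]
Now row reduce the product.
R2 ← R2 + (10/3)·R1: [0, -64/3, -112/3]
R3 ← R3 + (1/3)·R1: [0, -16/3, -28/3]
R4 ← R4 + (4)·R1: [0, -32, -56]
R5 ← R5 + (3)·R1: [0, -16, -28]
R3 ← R3 − (1/4)·R2: [0, 0, 0]
R4 ← R4 − (3/2)·R2: [0, 0, 0]
R5 ← R5 − (3/4)·R2: [0, 0, 0]
2 nonzero rows, so rank(BC) = 2.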